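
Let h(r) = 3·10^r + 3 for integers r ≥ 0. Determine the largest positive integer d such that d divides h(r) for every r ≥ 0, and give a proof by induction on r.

d = 3

Computing the first values: h(0) = 6 and h(1) = 33; gcd(6, 33) = 3, so d ≤ 3.
We prove 3 | 3·10^r + 3 for all r ≥ 0 by induction on r.
Base step (r = 0): h(0) = 6 = 3·(2), so 3 | h(0).
Inductive step: suppose the statement holds for some i ≥ 0, i.e. 3 | h(i). Then
h(i+1) = 3·10^(i+1) + 3 = 10·(3·10^i + 3) - 27 = 10·h(i) - 27. The first term is divisible by 3 by the inductive hypothesis, and -27 is divisible by 3. Hence 3 | h(i+1).
By the principle of mathematical induction, the result holds for all r ≥ 0.
Therefore the largest such d is 3.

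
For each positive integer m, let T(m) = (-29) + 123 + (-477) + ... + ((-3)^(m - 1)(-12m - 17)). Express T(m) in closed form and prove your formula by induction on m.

We claim T(m) = (-3)^m(3m + 5) - 5 for all m ≥ 1.
When m = 1: T(1) = -29, and the closed form gives -29. They agree.
For the inductive step, assume it holds for an arbitrary k ≥ 1, so T(k) = (-3)^k(3k + 5) - 5.
Then T(k+1) = T(k) + ((-3)^k(-12k - 29)) = ((-3)^k(3k + 5) - 5) + ((-3)^k(-12k - 29)).
Simplifying, T(k+1) = -9(-3)^k·k - 24(-3)^k - 5 = (-3)^(k+1)(3(k+1) + 5) - 5,
which is the closed form with m = k+1.
Hence, by induction on m, the claim holds for every m ≥ 1.

T(m) = (-3)^m(3m + 5) - 5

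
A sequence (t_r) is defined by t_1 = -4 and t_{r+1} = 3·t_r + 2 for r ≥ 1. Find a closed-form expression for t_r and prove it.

t_r = -3^r - 1

Computing the first terms: t_1 = -4, t_2 = -10, t_3 = -28. This suggests t_r = -3^r - 1.
When r = 1: the formula gives -4 = -4 = t_1.
Suppose the result is true for r = p, so t_p = -3^p - 1.
Then t_{p+1} = 3·t_p + 2 = 3·(-3^p - 1) + 2 = -3^(p + 1) - 1,
which is the claimed formula at r = p+1.
Hence, by induction on r, the claim holds for every r ≥ 1.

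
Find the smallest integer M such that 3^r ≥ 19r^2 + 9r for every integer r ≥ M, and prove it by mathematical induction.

M = 7

At r = 6: 729 < 738, so the inequality fails and M ≥ 7. We prove 3^r ≥ 19r^2 + 9r for all r ≥ 7.
Base step (r = 7): 3^r = 2187 and 19r^2 + 9r = 994, so 2187 ≥ 994.
Inductive step: suppose the statement holds for some i ≥ 7, so 3^i ≥ 19i^2 + 9i.
Then 3^(i + 1) = 3·(3^i) ≥ 3·(19i^2 + 9i).
Also, for i ≥ 7 we have 3·(19i^2 + 9i) ≥ 19(i+1)^2 + 9(i+1), since 3·(19i^2 + 9i) − (19(i+1)^2 + 9(i+1)) = 38i^2 - 20i - 28, which is nonnegative for all i ≥ 7.
Combining, 3^(i + 1) ≥ 19(i+1)^2 + 9(i+1).
By the principle of mathematical induction, the result holds for all r ≥ 7.
Hence the smallest such M is 7.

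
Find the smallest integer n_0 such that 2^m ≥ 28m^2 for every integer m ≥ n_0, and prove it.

At m = 11: 2048 < 3388, so the inequality fails and n_0 ≥ 12. We prove 2^m ≥ 28m^2 for all m ≥ 12.
For the base case m = 12: 2^m = 4096 and 28m^2 = 4032, so 4096 ≥ 4032.
Inductive step: suppose the statement holds for some k ≥ 12, so 2^k ≥ 28k^2.
Then 2^(k + 1) = 2·(2^k) ≥ 2·(28k^2).
Also, for k ≥ 12 we have 2·(28k^2) ≥ 28(k+1)^2, since 2 ≥ (1 + 1/k)^2 for all k ≥ 12.
Combining, 2^(k + 1) ≥ 28(k+1)^2.
By the principle of mathematical induction, the result holds for all m ≥ 12.
Hence the smallest such n_0 is 12.

n_0 = 12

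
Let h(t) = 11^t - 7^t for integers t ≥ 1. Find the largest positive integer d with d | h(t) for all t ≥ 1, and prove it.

Computing the first values: h(1) = 4 and h(2) = 72; gcd(4, 72) = 4, so d ≤ 4.
We prove 4 | 11^t - 7^t for all t ≥ 1 by induction on t.
For the base case t = 1: h(1) = 4 = 4·(1), so 4 | h(1).
Inductive step: suppose the statement holds for some k ≥ 1, i.e. 4 | h(k). Then
11^{k+1} − 7^{k+1} = 11·11^k − 7·7^k = 11·(11^k − 7^k) + (4)·7^k. The first term is divisible by 4 by the inductive hypothesis, and the second term (4)·7^k is divisible by 4 since 4 | 4. Hence 4 | h(k+1).
Hence, by induction on t, the claim holds for every t ≥ 1.
Therefore the largest such d is 4.

d = 4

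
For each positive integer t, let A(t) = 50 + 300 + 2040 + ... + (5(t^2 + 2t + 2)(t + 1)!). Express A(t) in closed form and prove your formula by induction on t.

We claim A(t) = (5t + 5)(t + 2)! - 10 for all t ≥ 1.
For the base case t = 1: A(1) = 50, and the closed form gives 50. They agree.
Inductive step: assume the claim holds for t = k, so A(k) = (5k + 5)(k + 2)! - 10.
Then A(k+1) = A(k) + (5(k^2 + 4k + 5)(k + 2)!) = ((5k + 5)(k + 2)! - 10) + (5(k^2 + 4k + 5)(k + 2)!).
Simplifying, A(k+1) = (5(k+1) + 5)((k+1) + 2)! - 10,
which is the closed form with t = k+1.
Hence, by induction on t, the claim holds for every t ≥ 1.

A(t) = (5t + 5)(t + 2)! - 10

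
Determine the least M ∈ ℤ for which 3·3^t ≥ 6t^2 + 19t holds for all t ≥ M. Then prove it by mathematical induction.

M = 4

At t = 3: 81 < 111, so the inequality fails and M ≥ 4. We prove 3·3^t ≥ 6t^2 + 19t for all t ≥ 4.
Base case (t = 4): 3·3^t = 243 and 6t^2 + 19t = 172, so 243 ≥ 172.
Inductive step: suppose the statement holds for some k ≥ 4, so 3·3^k ≥ 6k^2 + 19k.
Then 3·3^(k + 1) = 3·(3·3^k) ≥ 3·(6k^2 + 19k).
Also, for k ≥ 4 we have 3·(6k^2 + 19k) ≥ 6(k+1)^2 + 19(k+1), since 3·(6k^2 + 19k) − (6(k+1)^2 + 19(k+1)) = 12k^2 + 26k - 25, which is nonnegative for all k ≥ 4.
Combining, 3·3^(k + 1) ≥ 6(k+1)^2 + 19(k+1).
This completes the induction.
Hence the smallest such M is 4.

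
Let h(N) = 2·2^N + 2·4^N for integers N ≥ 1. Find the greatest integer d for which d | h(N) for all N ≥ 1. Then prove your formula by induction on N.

d = 4

Computing the first values: h(1) = 12 and h(2) = 40; gcd(12, 40) = 4, so d ≤ 4.
We prove 4 | 2·2^N + 2·4^N for all N ≥ 1 by induction on N.
When N = 1: h(1) = 12 = 4·(3), so 4 | h(1).
Inductive step: assume the claim holds for N = k, i.e. 4 | h(k). Then
h(k+1) − 4·h(k) = (2·2^(k+1) + 2·4^(k+1)) − 4·(2·2^k + 2·4^k) = (2)·2^k·(2 − 4) = (-4)·2^k. Since 4 | h(k) by the inductive hypothesis, 4 | 4·h(k); and 4 | -4 since -4 = 4·-1. Therefore 4 | h(k+1).
Hence, by induction on N, the claim holds for every N ≥ 1.
Therefore the largest such d is 4.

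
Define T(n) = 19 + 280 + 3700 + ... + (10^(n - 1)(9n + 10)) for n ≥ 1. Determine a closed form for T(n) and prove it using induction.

T(n) = 10^n(n + 1) - 1

We claim T(n) = 10^n(n + 1) - 1 for all n ≥ 1.
Base case (n = 1): T(1) = 19, and the closed form gives 19. They agree.
For the inductive step, assume it holds for an arbitrary i ≥ 1, so T(i) = 10^i(i + 1) - 1.
Then T(i+1) = T(i) + (10^i(9i + 19)) = (10^i(i + 1) - 1) + (10^i(9i + 19)).
Simplifying, T(i+1) = 10·10^i·i + 20·10^i - 1 = 10^(i+1)((i+1) + 1) - 1,
which is the closed form with n = i+1.
Hence, by induction on n, the claim holds for every n ≥ 1.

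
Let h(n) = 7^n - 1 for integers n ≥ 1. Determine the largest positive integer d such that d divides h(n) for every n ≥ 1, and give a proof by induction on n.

d = 6

Computing the first values: h(1) = 6 and h(2) = 48; gcd(6, 48) = 6, so d ≤ 6.
We prove 6 | 7^n - 1 for all n ≥ 1 by induction on n.
Base step (n = 1): h(1) = 6 = 6·(1), so 6 | h(1).
For the inductive step, assume it holds for an arbitrary j ≥ 1, i.e. 6 | h(j). Then
7^{j+1} − 1^{j+1} = 7·7^j − 1·1^j = 7·(7^j − 1^j) + (6)·1^j. The first term is divisible by 6 by the inductive hypothesis, and the second term (6)·1^j is divisible by 6 since 6 | 6. Hence 6 | h(j+1).
This completes the induction.
Therefore the largest such d is 6.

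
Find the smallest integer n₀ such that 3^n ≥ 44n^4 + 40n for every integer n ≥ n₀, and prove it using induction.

At n = 12: 531441 < 912864, so the inequality fails and n₀ ≥ 13. We prove 3^n ≥ 44n^4 + 40n for all n ≥ 13.
Base step (n = 13): 3^n = 1594323 and 44n^4 + 40n = 1257204, so 1594323 ≥ 1257204.
For the inductive step, assume it holds for an arbitrary i ≥ 13, so 3^i ≥ 44i^4 + 40i.
Then 3^(i + 1) = 3·(3^i) ≥ 3·(44i^4 + 40i).
Also, for i ≥ 13 we have 3·(44i^4 + 40i) ≥ 44(i+1)^4 + 40(i+1), since 3·(44i^4 + 40i) − (44(i+1)^4 + 40(i+1)) = 88i^4 - 176i^3 - 264i^2 - 96i - 84, which is nonnegative for all i ≥ 13.
Combining, 3^(i + 1) ≥ 44(i+1)^4 + 40(i+1).
By induction, the statement is established for all n ≥ 13.
Hence the smallest such n₀ is 13.

n₀ = 13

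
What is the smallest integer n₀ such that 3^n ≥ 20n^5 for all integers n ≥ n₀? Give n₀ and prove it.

n₀ = 16

At n = 15: 14348907 < 15187500, so the inequality fails and n₀ ≥ 16. We prove 3^n ≥ 20n^5 for all n ≥ 16.
Base case (n = 16): 3^n = 43046721 and 20n^5 = 20971520, so 43046721 ≥ 20971520.
Suppose the result is true for n = p, so 3^p ≥ 20p^5.
Then 3^(p + 1) = 3·(3^p) ≥ 3·(20p^5).
Also, for p ≥ 16 we have 3·(20p^5) ≥ 20(p+1)^5, since 3 ≥ (1 + 1/p)^5 for all p ≥ 16.
Combining, 3^(p + 1) ≥ 20(p+1)^5.
Hence, by induction on n, the claim holds for every n ≥ 16.
Hence the smallest such n₀ is 16.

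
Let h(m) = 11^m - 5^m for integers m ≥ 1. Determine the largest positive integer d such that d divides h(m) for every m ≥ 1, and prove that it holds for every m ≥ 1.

d = 6

Computing the first values: h(1) = 6 and h(2) = 96; gcd(6, 96) = 6, so d ≤ 6.
We prove 6 | 11^m - 5^m for all m ≥ 1 by induction on m.
Base step (m = 1): h(1) = 6 = 6·(1), so 6 | h(1).
Inductive step: assume the claim holds for m = k, i.e. 6 | h(k). Then
11^{k+1} − 5^{k+1} = 11·11^k − 5·5^k = 11·(11^k − 5^k) + (6)·5^k. The first term is divisible by 6 by the inductive hypothesis, and the second term (6)·5^k is divisible by 6 since 6 | 6. Hence 6 | h(k+1).
By induction, the statement is established for all m ≥ 1.
Therefore the largest such d is 6.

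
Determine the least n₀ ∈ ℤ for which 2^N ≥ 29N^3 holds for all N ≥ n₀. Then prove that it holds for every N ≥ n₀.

At N = 17: 131072 < 142477, so the inequality fails and n₀ ≥ 18. We prove 2^N ≥ 29N^3 for all N ≥ 18.
Base step (N = 18): 2^N = 262144 and 29N^3 = 169128, so 262144 ≥ 169128.
Inductive step: assume the claim holds for N = p, so 2^p ≥ 29p^3.
Then 2^(p + 1) = 2·(2^p) ≥ 2·(29p^3).
Also, for p ≥ 18 we have 2·(29p^3) ≥ 29(p+1)^3, since 2 ≥ (1 + 1/p)^3 for all p ≥ 18.
Combining, 2^(p + 1) ≥ 29(p+1)^3.
This completes the induction.
Hence the smallest such n₀ is 18.

n₀ = 18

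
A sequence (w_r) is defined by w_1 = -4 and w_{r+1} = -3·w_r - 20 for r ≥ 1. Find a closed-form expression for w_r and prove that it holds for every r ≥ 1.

w_r = (-3)^(r - 1) - 5

Computing the first terms: w_1 = -4, w_2 = -8, w_3 = 4. This suggests w_r = (-3)^(r - 1) - 5.
For the base case r = 1: the formula gives -4 = -4 = w_1.
For the inductive step, assume it holds for an arbitrary p ≥ 1, so w_p = (-3)^(p - 1) - 5.
Then w_{p+1} = -3·w_p - 20 = -3·((-3)^(p - 1) - 5) - 20 = (-3)^p - 5 = (-3)^((p+1) - 1) - 5,
which is the claimed formula at r = p+1.
By the principle of mathematical induction, the result holds for all r ≥ 1.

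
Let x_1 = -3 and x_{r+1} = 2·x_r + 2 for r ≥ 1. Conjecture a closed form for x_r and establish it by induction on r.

Computing the first terms: x_1 = -3, x_2 = -4, x_3 = -6. This suggests x_r = -2^(r - 1) - 2.
For the base case r = 1: the formula gives -3 = -3 = x_1.
Suppose the result is true for r = j, so x_j = -2^(j - 1) - 2.
Then x_{j+1} = 2·x_j + 2 = 2·(-2^(j - 1) - 2) + 2 = -2^j - 2 = -2^((j+1) - 1) - 2,
which is the claimed formula at r = j+1.
By the principle of mathematical induction, the result holds for all r ≥ 1.

x_r = -2^(r - 1) - 2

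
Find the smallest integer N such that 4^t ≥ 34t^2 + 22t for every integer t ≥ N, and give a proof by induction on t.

N = 5

At t = 4: 256 < 632, so the inequality fails and N ≥ 5. We prove 4^t ≥ 34t^2 + 22t for all t ≥ 5.
Base case (t = 5): 4^t = 1024 and 34t^2 + 22t = 960, so 1024 ≥ 960.
Inductive step: suppose the statement holds for some i ≥ 5, so 4^i ≥ 34i^2 + 22i.
Then 4^(i + 1) = 4·(4^i) ≥ 4·(34i^2 + 22i).
Also, for i ≥ 5 we have 4·(34i^2 + 22i) ≥ 34(i+1)^2 + 22(i+1), since 4·(34i^2 + 22i) − (34(i+1)^2 + 22(i+1)) = 102i^2 - 2i - 56, which is nonnegative for all i ≥ 5.
Combining, 4^(i + 1) ≥ 34(i+1)^2 + 22(i+1).
By the principle of mathematical induction, the result holds for all t ≥ 5.
Hence the smallest such N is 5.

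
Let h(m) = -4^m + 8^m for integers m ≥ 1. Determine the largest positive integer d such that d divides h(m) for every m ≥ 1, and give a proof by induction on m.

d = 4

Computing the first values: h(1) = 4 and h(2) = 48; gcd(4, 48) = 4, so d ≤ 4.
We prove 4 | -4^m + 8^m for all m ≥ 1 by induction on m.
Base case (m = 1): h(1) = 4 = 4·(1), so 4 | h(1).
Inductive step: suppose the statement holds for some j ≥ 1, i.e. 4 | h(j). Then
8^{j+1} − 4^{j+1} = 8·8^j − 4·4^j = 8·(8^j − 4^j) + (4)·4^j. The first term is divisible by 4 by the inductive hypothesis, and the second term (4)·4^j is divisible by 4 since 4 | 4. Hence 4 | h(j+1).
By the principle of mathematical induction, the result holds for all m ≥ 1.
Therefore the largest such d is 4.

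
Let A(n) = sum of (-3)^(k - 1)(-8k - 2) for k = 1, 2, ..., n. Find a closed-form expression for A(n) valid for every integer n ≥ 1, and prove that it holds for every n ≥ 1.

We claim A(n) = (-3)^n(2n + 1) - 1 for all n ≥ 1.
Base case (n = 1): A(1) = -10, and the closed form gives -10. They agree.
Inductive step: assume the claim holds for n = k, so A(k) = (-3)^k(2k + 1) - 1.
Then A(k+1) = A(k) + ((-3)^k(-8k - 10)) = ((-3)^k(2k + 1) - 1) + ((-3)^k(-8k - 10)).
Simplifying, A(k+1) = -6(-3)^k·k - 9(-3)^k - 1 = (-3)^(k+1)(2(k+1) + 1) - 1,
which is the closed form with n = k+1.
By the principle of mathematical induction, the result holds for all n ≥ 1.

A(n) = (-3)^n(2n + 1) - 1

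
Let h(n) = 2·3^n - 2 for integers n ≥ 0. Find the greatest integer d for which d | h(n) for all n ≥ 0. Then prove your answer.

Computing the first values: h(0) = 0 and h(1) = 4; gcd(0, 4) = 4, so d ≤ 4.
We prove 4 | 2·3^n - 2 for all n ≥ 0 by induction on n.
When n = 0: h(0) = 0 = 4·(0), so 4 | h(0).
For the inductive step, assume it holds for an arbitrary j ≥ 0, i.e. 4 | h(j). Then
h(j+1) = 2·3^(j+1) - 2 = 3·(2·3^j - 2) + 4 = 3·h(j) + 4. The first term is divisible by 4 by the inductive hypothesis, and 4 is divisible by 4. Hence 4 | h(j+1).
By induction, the statement is established for all n ≥ 0.
Therefore the largest such d is 4.

d = 4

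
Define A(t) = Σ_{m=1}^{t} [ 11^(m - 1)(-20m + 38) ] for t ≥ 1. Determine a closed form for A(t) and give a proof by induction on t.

A(t) = 2·11^t(-t + 2) - 4

We claim A(t) = 2·11^t(-t + 2) - 4 for all t ≥ 1.
Base step (t = 1): A(1) = 18, and the closed form gives 18. They agree.
Inductive step: suppose the statement holds for some m ≥ 1, so A(m) = 2·11^m(-m + 2) - 4.
Then A(m+1) = A(m) + (11^m(-20m + 18)) = (2·11^m(-m + 2) - 4) + (11^m(-20m + 18)).
Simplifying, A(m+1) = -22·11^m·m + 22·11^m - 4 = 2·11^(m+1)(-(m+1) + 2) - 4,
which is the closed form with t = m+1.
This completes the induction.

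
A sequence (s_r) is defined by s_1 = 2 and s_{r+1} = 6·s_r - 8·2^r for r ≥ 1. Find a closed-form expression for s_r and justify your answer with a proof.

s_r = 2^(r + 1) - 2·6^(r - 1)

Computing the first terms: s_1 = 2, s_2 = -4, s_3 = -56. This suggests s_r = 2^(r + 1) - 2·6^(r - 1).
For the base case r = 1: the formula gives 2 = 2 = s_1.
For the inductive step, assume it holds for an arbitrary m ≥ 1, so s_m = 2^(m + 1) - 2·6^(m - 1).
Then s_{m+1} = 6·s_m - 8·2^m = 6·(2^(m + 1) - 2·6^(m - 1)) - 8·2^m = 2^(m + 2) - 2·6^m = 2^((m+1) + 1) - 2·6^((m+1) - 1),
which is the claimed formula at r = m+1.
By induction, the statement is established for all r ≥ 1.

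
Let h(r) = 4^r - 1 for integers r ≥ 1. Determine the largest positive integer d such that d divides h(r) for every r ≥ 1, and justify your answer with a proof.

d = 3

Computing the first values: h(1) = 3 and h(2) = 15; gcd(3, 15) = 3, so d ≤ 3.
We prove 3 | 4^r - 1 for all r ≥ 1 by induction on r.
When r = 1: h(1) = 3 = 3·(1), so 3 | h(1).
Inductive step: assume the claim holds for r = i, i.e. 3 | h(i). Then
4^{i+1} − 1^{i+1} = 4·4^i − 1·1^i = 4·(4^i − 1^i) + (3)·1^i. The first term is divisible by 3 by the inductive hypothesis, and the second term (3)·1^i is divisible by 3 since 3 | 3. Hence 3 | h(i+1).
By the principle of mathematical induction, the result holds for all r ≥ 1.
Therefore the largest such d is 3.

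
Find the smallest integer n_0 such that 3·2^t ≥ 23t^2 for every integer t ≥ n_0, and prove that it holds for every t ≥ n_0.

n_0 = 10

At t = 9: 1536 < 1863, so the inequality fails and n_0 ≥ 10. We prove 3·2^t ≥ 23t^2 for all t ≥ 10.
When t = 10: 3·2^t = 3072 and 23t^2 = 2300, so 3072 ≥ 2300.
Inductive step: assume the claim holds for t = i, so 3·2^i ≥ 23i^2.
Then 3·2^(i + 1) = 2·(3·2^i) ≥ 2·(23i^2).
Also, for i ≥ 10 we have 2·(23i^2) ≥ 23(i+1)^2, since 2 ≥ (1 + 1/i)^2 for all i ≥ 10.
Combining, 3·2^(i + 1) ≥ 23(i+1)^2.
By the principle of mathematical induction, the result holds for all t ≥ 10.
Hence the smallest such n_0 is 10.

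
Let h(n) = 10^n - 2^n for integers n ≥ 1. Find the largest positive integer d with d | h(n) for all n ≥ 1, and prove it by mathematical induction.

d = 8

Computing the first values: h(1) = 8 and h(2) = 96; gcd(8, 96) = 8, so d ≤ 8.
We prove 8 | 10^n - 2^n for all n ≥ 1 by induction on n.
When n = 1: h(1) = 8 = 8·(1), so 8 | h(1).
Suppose the result is true for n = p, i.e. 8 | h(p). Then
10^{p+1} − 2^{p+1} = 10·10^p − 2·2^p = 10·(10^p − 2^p) + (8)·2^p. The first term is divisible by 8 by the inductive hypothesis, and the second term (8)·2^p is divisible by 8 since 8 | 8. Hence 8 | h(p+1).
This completes the induction.
Therefore the largest such d is 8.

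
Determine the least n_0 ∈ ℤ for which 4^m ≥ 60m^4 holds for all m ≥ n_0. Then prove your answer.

At m = 9: 262144 < 393660, so the inequality fails and n_0 ≥ 10. We prove 4^m ≥ 60m^4 for all m ≥ 10.
Base step (m = 10): 4^m = 1048576 and 60m^4 = 600000, so 1048576 ≥ 600000.
For the inductive step, assume it holds for an arbitrary r ≥ 10, so 4^r ≥ 60r^4.
Then 4^(r + 1) = 4·(4^r) ≥ 4·(60r^4).
Also, for r ≥ 10 we have 4·(60r^4) ≥ 60(r+1)^4, since 4 ≥ (1 + 1/r)^4 for all r ≥ 10.
Combining, 4^(r + 1) ≥ 60(r+1)^4.
This completes the induction.
Hence the smallest such n_0 is 10.

n_0 = 10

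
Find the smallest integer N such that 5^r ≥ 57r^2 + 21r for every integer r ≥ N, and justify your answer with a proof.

At r = 4: 625 < 996, so the inequality fails and N ≥ 5. We prove 5^r ≥ 57r^2 + 21r for all r ≥ 5.
Base case (r = 5): 5^r = 3125 and 57r^2 + 21r = 1530, so 3125 ≥ 1530.
For the inductive step, assume it holds for an arbitrary k ≥ 5, so 5^k ≥ 57k^2 + 21k.
Then 5^(k + 1) = 5·(5^k) ≥ 5·(57k^2 + 21k).
Also, for k ≥ 5 we have 5·(57k^2 + 21k) ≥ 57(k+1)^2 + 21(k+1), since 5·(57k^2 + 21k) − (57(k+1)^2 + 21(k+1)) = 228k^2 - 30k - 78, which is nonnegative for all k ≥ 5.
Combining, 5^(k + 1) ≥ 57(k+1)^2 + 21(k+1).
By induction, the statement is established for all r ≥ 5.
Hence the smallest such N is 5.

N = 5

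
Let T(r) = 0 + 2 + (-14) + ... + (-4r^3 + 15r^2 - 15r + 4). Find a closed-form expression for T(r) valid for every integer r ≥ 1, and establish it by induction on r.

We claim T(r) = -r(r - 1)(r^2 - 2r - 1) for all r ≥ 1.
Base step (r = 1): T(1) = 0, and the closed form gives 0. They agree.
Inductive step: suppose the statement holds for some m ≥ 1, so T(m) = m(-m^3 + 3m^2 - m - 1).
Then T(m+1) = T(m) + (m(-4m^2 + 3m + 3)) = (m(-m^3 + 3m^2 - m - 1)) + (m(-4m^2 + 3m + 3)).
Simplifying, T(m+1) = -m(m + 1)(m^2 - 2) = -(m+1)((m+1) - 1)((m+1)^2 - 2(m+1) - 1),
which is the closed form with r = m+1.
By the principle of mathematical induction, the result holds for all r ≥ 1.

T(r) = -r(r - 1)(r^2 - 2r - 1)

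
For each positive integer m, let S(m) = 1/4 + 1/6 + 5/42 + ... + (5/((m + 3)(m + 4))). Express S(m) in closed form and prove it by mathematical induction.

We claim S(m) = 5m/(4(m + 4)) for all m ≥ 1.
When m = 1: S(1) = 1/4, and the closed form gives 1/4. They agree.
Inductive step: assume the claim holds for m = k, so S(k) = 5k/(4(k + 4)).
Then S(k+1) = S(k) + (5/((k + 4)(k + 5))) = (5k/(4(k + 4))) + (5/((k + 4)(k + 5))).
Simplifying, S(k+1) = 5(k + 1)/(4(k + 5)) = 5(k+1)/(4((k+1) + 4)),
which is the closed form with m = k+1.
By induction, the statement is established for all m ≥ 1.

S(m) = 5m/(4(m + 4))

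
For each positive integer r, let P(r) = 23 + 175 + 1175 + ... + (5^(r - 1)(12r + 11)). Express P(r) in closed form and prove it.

P(r) = 5^r(3r + 2) - 2

We claim P(r) = 5^r(3r + 2) - 2 for all r ≥ 1.
Base step (r = 1): P(1) = 23, and the closed form gives 23. They agree.
Inductive step: assume the claim holds for r = p, so P(p) = 5^p(3p + 2) - 2.
Then P(p+1) = P(p) + (5^p(12p + 23)) = (5^p(3p + 2) - 2) + (5^p(12p + 23)).
Simplifying, P(p+1) = 15·5^p·p + 25·5^p - 2 = 5^(p+1)(3(p+1) + 2) - 2,
which is the closed form with r = p+1.
Hence, by induction on r, the claim holds for every r ≥ 1.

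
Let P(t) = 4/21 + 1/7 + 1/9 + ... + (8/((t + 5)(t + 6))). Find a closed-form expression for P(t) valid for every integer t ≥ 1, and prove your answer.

P(t) = 4t/(3(t + 6))

We claim P(t) = 4t/(3(t + 6)) for all t ≥ 1.
Base step (t = 1): P(1) = 4/21, and the closed form gives 4/21. They agree.
Suppose the result is true for t = m, so P(m) = 4m/(3(m + 6)).
Then P(m+1) = P(m) + (8/((m + 6)(m + 7))) = (4m/(3(m + 6))) + (8/((m + 6)(m + 7))).
Simplifying, P(m+1) = 4(m + 1)/(3(m + 7)) = 4(m+1)/(3((m+1) + 6)),
which is the closed form with t = m+1.
By induction, the statement is established for all t ≥ 1.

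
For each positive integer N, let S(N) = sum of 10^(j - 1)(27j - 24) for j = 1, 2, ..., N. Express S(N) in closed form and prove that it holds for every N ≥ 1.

We claim S(N) = 3·10^N(N - 1) + 3 for all N ≥ 1.
For the base case N = 1: S(1) = 3, and the closed form gives 3. They agree.
Suppose the result is true for N = j, so S(j) = 3·10^j(j - 1) + 3.
Then S(j+1) = S(j) + (10^j(27j + 3)) = (3·10^j(j - 1) + 3) + (10^j(27j + 3)).
Simplifying, S(j+1) = 30·10^j·j + 3 = 3·10^(j+1)((j+1) - 1) + 3,
which is the closed form with N = j+1.
By induction, the statement is established for all N ≥ 1.

S(N) = 3·10^N(N - 1) + 3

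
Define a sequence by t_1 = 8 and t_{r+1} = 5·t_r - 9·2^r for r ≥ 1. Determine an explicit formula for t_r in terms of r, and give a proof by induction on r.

Computing the first terms: t_1 = 8, t_2 = 22, t_3 = 74. This suggests t_r = 3·2^r + 2·5^(r - 1).
Base case (r = 1): the formula gives 8 = 8 = t_1.
For the inductive step, assume it holds for an arbitrary m ≥ 1, so t_m = 3·2^m + 2·5^(m - 1).
Then t_{m+1} = 5·t_m - 9·2^m = 5·(3·2^m + 2·5^(m - 1)) - 9·2^m = 3·2^(m + 1) + 2·5^m = 3·2^(m+1) + 2·5^((m+1) - 1),
which is the claimed formula at r = m+1.
By the principle of mathematical induction, the result holds for all r ≥ 1.

t_r = 3·2^r + 2·5^(r - 1)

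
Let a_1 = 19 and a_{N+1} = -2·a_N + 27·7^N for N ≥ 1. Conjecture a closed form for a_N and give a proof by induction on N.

a_N = (-2)^N + 3·7^N

Computing the first terms: a_1 = 19, a_2 = 151, a_3 = 1021. This suggests a_N = (-2)^N + 3·7^N.
For the base case N = 1: the formula gives 19 = 19 = a_1.
For the inductive step, assume it holds for an arbitrary r ≥ 1, so a_r = (-2)^r + 3·7^r.
Then a_{r+1} = -2·a_r + 27·7^r = -2·((-2)^r + 3·7^r) + 27·7^r = (-2)^(r + 1) + 3·7^(r + 1),
which is the claimed formula at N = r+1.
By the principle of mathematical induction, the result holds for all N ≥ 1.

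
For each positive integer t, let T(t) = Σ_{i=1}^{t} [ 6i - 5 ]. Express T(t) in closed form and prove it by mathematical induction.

T(t) = t(3t - 2)

We claim T(t) = t(3t - 2) for all t ≥ 1.
For the base case t = 1: T(1) = 1, and the closed form gives 1. They agree.
Suppose the result is true for t = i, so T(i) = i(3i - 2).
Then T(i+1) = T(i) + (6i + 1) = (i(3i - 2)) + (6i + 1).
Simplifying, T(i+1) = (i + 1)(3i + 1) = (i+1)(3(i+1) - 2),
which is the closed form with t = i+1.
Hence, by induction on t, the claim holds for every t ≥ 1.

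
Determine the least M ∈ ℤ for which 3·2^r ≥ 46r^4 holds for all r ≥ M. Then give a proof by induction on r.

At r = 21: 6291456 < 8946126, so the inequality fails and M ≥ 22. We prove 3·2^r ≥ 46r^4 for all r ≥ 22.
For the base case r = 22: 3·2^r = 12582912 and 46r^4 = 10775776, so 12582912 ≥ 10775776.
Suppose the result is true for r = i, so 3·2^i ≥ 46i^4.
Then 3·2^(i + 1) = 2·(3·2^i) ≥ 2·(46i^4).
Also, for i ≥ 22 we have 2·(46i^4) ≥ 46(i+1)^4, since 2 ≥ (1 + 1/i)^4 for all i ≥ 22.
Combining, 3·2^(i + 1) ≥ 46(i+1)^4.
Hence, by induction on r, the claim holds for every r ≥ 22.
Hence the smallest such M is 22.

M = 22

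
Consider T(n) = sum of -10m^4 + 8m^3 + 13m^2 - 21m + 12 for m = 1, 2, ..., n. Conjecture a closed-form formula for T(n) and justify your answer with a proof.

T(n) = -n(2n^4 + 3n^3 - 5n^2 + 2n - 4)

We claim T(n) = -n(2n^4 + 3n^3 - 5n^2 + 2n - 4) for all n ≥ 1.
For the base case n = 1: T(1) = 2, and the closed form gives 2. They agree.
For the inductive step, assume it holds for an arbitrary m ≥ 1, so T(m) = m(-2m^4 - 3m^3 + 5m^2 - 2m + 4).
Then T(m+1) = T(m) + (-10m^4 - 32m^3 - 23m^2 - 11m + 2) = (m(-2m^4 - 3m^3 + 5m^2 - 2m + 4)) + (-10m^4 - 32m^3 - 23m^2 - 11m + 2).
Simplifying, T(m+1) = -(m + 1)(2m^4 + 11m^3 + 16m^2 + 9m - 2) = -(m+1)(2(m+1)^4 + 3(m+1)^3 - 5(m+1)^2 + 2(m+1) - 4),
which is the closed form with n = m+1.
By induction, the statement is established for all n ≥ 1.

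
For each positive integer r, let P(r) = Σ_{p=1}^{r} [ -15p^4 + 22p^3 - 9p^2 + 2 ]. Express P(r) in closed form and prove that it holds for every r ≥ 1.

We claim P(r) = -r(r - 1)(3r^3 + 5r^2 + 2r + 1) for all r ≥ 1.
Base case (r = 1): P(1) = 0, and the closed form gives 0. They agree.
For the inductive step, assume it holds for an arbitrary p ≥ 1, so P(p) = p(-3p^4 - 2p^3 + 3p^2 + p + 1).
Then P(p+1) = P(p) + (p(-15p^3 - 38p^2 - 33p - 12)) = (p(-3p^4 - 2p^3 + 3p^2 + p + 1)) + (p(-15p^3 - 38p^2 - 33p - 12)).
Simplifying, P(p+1) = -p(p + 1)(3p^3 + 14p^2 + 21p + 11) = -(p+1)((p+1) - 1)(3(p+1)^3 + 5(p+1)^2 + 2(p+1) + 1),
which is the closed form with r = p+1.
By the principle of mathematical induction, the result holds for all r ≥ 1.

P(r) = -r(r - 1)(3r^3 + 5r^2 + 2r + 1)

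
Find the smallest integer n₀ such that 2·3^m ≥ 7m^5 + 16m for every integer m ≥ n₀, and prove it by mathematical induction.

n₀ = 13

At m = 12: 1062882 < 1742016, so the inequality fails and n₀ ≥ 13. We prove 2·3^m ≥ 7m^5 + 16m for all m ≥ 13.
Base step (m = 13): 2·3^m = 3188646 and 7m^5 + 16m = 2599259, so 3188646 ≥ 2599259.
Inductive step: assume the claim holds for m = r, so 2·3^r ≥ 7r^5 + 16r.
Then 2·3^(r + 1) = 3·(2·3^r) ≥ 3·(7r^5 + 16r).
Also, for r ≥ 13 we have 3·(7r^5 + 16r) ≥ 7(r+1)^5 + 16(r+1), since 3·(7r^5 + 16r) − (7(r+1)^5 + 16(r+1)) = 14r^5 - 35r^4 - 70r^3 - 70r^2 - 3r - 23, which is nonnegative for all r ≥ 13.
Combining, 2·3^(r + 1) ≥ 7(r+1)^5 + 16(r+1).
By the principle of mathematical induction, the result holds for all m ≥ 13.
Hence the smallest such n₀ is 13.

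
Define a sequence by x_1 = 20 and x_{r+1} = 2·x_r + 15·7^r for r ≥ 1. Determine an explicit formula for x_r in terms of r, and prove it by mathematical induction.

Computing the first terms: x_1 = 20, x_2 = 145, x_3 = 1025. This suggests x_r = -2^(r - 1) + 3·7^r.
Base case (r = 1): the formula gives 20 = 20 = x_1.
Suppose the result is true for r = i, so x_i = -2^(i - 1) + 3·7^i.
Then x_{i+1} = 2·x_i + 15·7^i = 2·(-2^(i - 1) + 3·7^i) + 15·7^i = -2^i + 3·7^(i + 1) = -2^((i+1) - 1) + 3·7^(i+1),
which is the claimed formula at r = i+1.
Hence, by induction on r, the claim holds for every r ≥ 1.

x_r = -2^(r - 1) + 3·7^r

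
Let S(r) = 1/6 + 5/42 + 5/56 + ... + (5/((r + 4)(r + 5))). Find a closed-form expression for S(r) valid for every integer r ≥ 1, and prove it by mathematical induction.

S(r) = r/(r + 5)

We claim S(r) = r/(r + 5) for all r ≥ 1.
Base case (r = 1): S(1) = 1/6, and the closed form gives 1/6. They agree.
For the inductive step, assume it holds for an arbitrary i ≥ 1, so S(i) = i/(i + 5).
Then S(i+1) = S(i) + (5/((i + 5)(i + 6))) = (i/(i + 5)) + (5/((i + 5)(i + 6))).
Simplifying, S(i+1) = (i + 1)/(i + 6) = (i+1)/((i+1) + 5),
which is the closed form with r = i+1.
Hence, by induction on r, the claim holds for every r ≥ 1.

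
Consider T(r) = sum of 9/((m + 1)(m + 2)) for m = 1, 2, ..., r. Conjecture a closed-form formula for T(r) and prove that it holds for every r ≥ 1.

We claim T(r) = 9r/(2(r + 2)) for all r ≥ 1.
Base step (r = 1): T(1) = 3/2, and the closed form gives 3/2. They agree.
Suppose the result is true for r = m, so T(m) = 9m/(2(m + 2)).
Then T(m+1) = T(m) + (9/((m + 2)(m + 3))) = (9m/(2(m + 2))) + (9/((m + 2)(m + 3))).
Simplifying, T(m+1) = 9(m + 1)/(2(m + 3)) = 9(m+1)/(2((m+1) + 2)),
which is the closed form with r = m+1.
This completes the induction.

T(r) = 9r/(2(r + 2))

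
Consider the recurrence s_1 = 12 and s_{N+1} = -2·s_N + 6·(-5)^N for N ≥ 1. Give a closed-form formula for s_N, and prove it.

Computing the first terms: s_1 = 12, s_2 = -54, s_3 = 258. This suggests s_N = -(-2)^N - 2(-5)^N.
Base step (N = 1): the formula gives 12 = 12 = s_1.
Suppose the result is true for N = m, so s_m = -(-2)^m - 2(-5)^m.
Then s_{m+1} = -2·s_m + 6·(-5)^m = -2·(-(-2)^m - 2(-5)^m) + 6·(-5)^m = -(-2)^(m + 1) - 2(-5)^(m + 1),
which is the claimed formula at N = m+1.
By the principle of mathematical induction, the result holds for all N ≥ 1.

s_N = -(-2)^N - 2(-5)^N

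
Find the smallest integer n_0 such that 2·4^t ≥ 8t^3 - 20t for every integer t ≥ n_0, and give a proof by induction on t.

At t = 3: 128 < 156, so the inequality fails and n_0 ≥ 4. We prove 2·4^t ≥ 8t^3 - 20t for all t ≥ 4.
For the base case t = 4: 2·4^t = 512 and 8t^3 - 20t = 432, so 512 ≥ 432.
For the inductive step, assume it holds for an arbitrary j ≥ 4, so 2·4^j ≥ 8j^3 - 20j.
Then 2·4^(j + 1) = 4·(2·4^j) ≥ 4·(8j^3 - 20j).
Also, for j ≥ 4 we have 4·(8j^3 - 20j) ≥ 8(j+1)^3 - 20(j+1), since 4·(8j^3 - 20j) − (8(j+1)^3 - 20(j+1)) = 24j^3 - 24j^2 - 84j + 12, which is nonnegative for all j ≥ 4.
Combining, 2·4^(j + 1) ≥ 8(j+1)^3 - 20(j+1).
By induction, the statement is established for all t ≥ 4.
Hence the smallest such n_0 is 4.

n_0 = 4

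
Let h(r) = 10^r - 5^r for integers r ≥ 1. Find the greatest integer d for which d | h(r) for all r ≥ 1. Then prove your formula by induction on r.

Computing the first values: h(1) = 5 and h(2) = 75; gcd(5, 75) = 5, so d ≤ 5.
We prove 5 | 10^r - 5^r for all r ≥ 1 by induction on r.
For the base case r = 1: h(1) = 5 = 5·(1), so 5 | h(1).
Suppose the result is true for r = i, i.e. 5 | h(i). Then
10^{i+1} − 5^{i+1} = 10·10^i − 5·5^i = 10·(10^i − 5^i) + (5)·5^i. The first term is divisible by 5 by the inductive hypothesis, and the second term (5)·5^i is divisible by 5 since 5 | 5. Hence 5 | h(i+1).
This completes the induction.
Therefore the largest such d is 5.

d = 5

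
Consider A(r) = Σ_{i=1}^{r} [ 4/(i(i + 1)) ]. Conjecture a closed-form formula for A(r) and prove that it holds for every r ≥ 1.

A(r) = 4r/(r + 1)

We claim A(r) = 4r/(r + 1) for all r ≥ 1.
For the base case r = 1: A(1) = 2, and the closed form gives 2. They agree.
Inductive step: suppose the statement holds for some i ≥ 1, so A(i) = 4i/(i + 1).
Then A(i+1) = A(i) + (4/((i + 1)(i + 2))) = (4i/(i + 1)) + (4/((i + 1)(i + 2))).
Simplifying, A(i+1) = 4(i + 1)/(i + 2) = 4(i+1)/((i+1) + 1),
which is the closed form with r = i+1.
By induction, the statement is established for all r ≥ 1.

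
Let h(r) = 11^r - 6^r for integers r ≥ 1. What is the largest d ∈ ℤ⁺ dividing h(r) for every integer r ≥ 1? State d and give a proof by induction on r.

Computing the first values: h(1) = 5 and h(2) = 85; gcd(5, 85) = 5, so d ≤ 5.
We prove 5 | 11^r - 6^r for all r ≥ 1 by induction on r.
For the base case r = 1: h(1) = 5 = 5·(1), so 5 | h(1).
Inductive step: suppose the statement holds for some m ≥ 1, i.e. 5 | h(m). Then
11^{m+1} − 6^{m+1} = 11·11^m − 6·6^m = 11·(11^m − 6^m) + (5)·6^m. The first term is divisible by 5 by the inductive hypothesis, and the second term (5)·6^m is divisible by 5 since 5 | 5. Hence 5 | h(m+1).
Hence, by induction on r, the claim holds for every r ≥ 1.
Therefore the largest such d is 5.

d = 5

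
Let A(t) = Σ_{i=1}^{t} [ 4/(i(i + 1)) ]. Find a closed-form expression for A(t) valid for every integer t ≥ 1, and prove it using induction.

A(t) = 4t/(t + 1)

We claim A(t) = 4t/(t + 1) for all t ≥ 1.
For the base case t = 1: A(1) = 2, and the closed form gives 2. They agree.
For the inductive step, assume it holds for an arbitrary i ≥ 1, so A(i) = 4i/(i + 1).
Then A(i+1) = A(i) + (4/((i + 1)(i + 2))) = (4i/(i + 1)) + (4/((i + 1)(i + 2))).
Simplifying, A(i+1) = 4(i + 1)/(i + 2) = 4(i+1)/((i+1) + 1),
which is the closed form with t = i+1.
Hence, by induction on t, the claim holds for every t ≥ 1.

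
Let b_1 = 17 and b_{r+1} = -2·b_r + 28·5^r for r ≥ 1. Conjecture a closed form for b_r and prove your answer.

b_r = -3(-2)^(r - 1) + 4·5^r

Computing the first terms: b_1 = 17, b_2 = 106, b_3 = 488. This suggests b_r = -3(-2)^(r - 1) + 4·5^r.
When r = 1: the formula gives 17 = 17 = b_1.
For the inductive step, assume it holds for an arbitrary i ≥ 1, so b_i = -3(-2)^(i - 1) + 4·5^i.
Then b_{i+1} = -2·b_i + 28·5^i = -2·(-3(-2)^(i - 1) + 4·5^i) + 28·5^i = -3(-2)^i + 4·5^(i + 1) = -3(-2)^((i+1) - 1) + 4·5^(i+1),
which is the claimed formula at r = i+1.
By the principle of mathematical induction, the result holds for all r ≥ 1.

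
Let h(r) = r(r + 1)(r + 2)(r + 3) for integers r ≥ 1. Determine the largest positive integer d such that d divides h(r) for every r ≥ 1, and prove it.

d = 24

Computing the first values: h(1) = 24 and h(2) = 120; gcd(24, 120) = 24, so d ≤ 24.
We prove 24 | r(r + 1)(r + 2)(r + 3) for all r ≥ 1 by induction on r.
Base step (r = 1): h(1) = 24 = 24·(1), so 24 | h(1).
Suppose the result is true for r = j, i.e. 24 | h(j). Then
h(j+1) − h(j) = (j+1)·(j+2)·(j+3)·(j+4) − j·(j+1)·(j+2)·(j+3) = (j+1)·(j+2)·(j+3)·[(j+4) − j] = 4·(j+1)·(j+2)·(j+3). The product of 3 consecutive integers is divisible by (3)! = 6, so h(j+1) − h(j) is divisible by 4·6 = 24. By the inductive hypothesis 24 | h(j), hence 24 | h(j+1).
Hence, by induction on r, the claim holds for every r ≥ 1.
Therefore the largest such d is 24.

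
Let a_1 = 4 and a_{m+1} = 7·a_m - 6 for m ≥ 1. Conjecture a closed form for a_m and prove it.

Computing the first terms: a_1 = 4, a_2 = 22, a_3 = 148. This suggests a_m = 3·7^(m - 1) + 1.
Base case (m = 1): the formula gives 4 = 4 = a_1.
For the inductive step, assume it holds for an arbitrary i ≥ 1, so a_i = 3·7^(i - 1) + 1.
Then a_{i+1} = 7·a_i - 6 = 7·(3·7^(i - 1) + 1) - 6 = 3·7^i + 1 = 3·7^((i+1) - 1) + 1,
which is the claimed formula at m = i+1.
By induction, the statement is established for all m ≥ 1.

a_m = 3·7^(m - 1) + 1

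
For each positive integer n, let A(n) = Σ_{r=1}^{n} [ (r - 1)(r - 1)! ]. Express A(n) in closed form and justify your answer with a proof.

A(n) = n! - 1

We claim A(n) = n! - 1 for all n ≥ 1.
Base case (n = 1): A(1) = 0, and the closed form gives 0. They agree.
Inductive step: suppose the statement holds for some r ≥ 1, so A(r) = r! - 1.
Then A(r+1) = A(r) + (r·r!) = (r! - 1) + (r·r!).
Simplifying, A(r+1) = (r+1)! - 1,
which is the closed form with n = r+1.
By the principle of mathematical induction, the result holds for all n ≥ 1.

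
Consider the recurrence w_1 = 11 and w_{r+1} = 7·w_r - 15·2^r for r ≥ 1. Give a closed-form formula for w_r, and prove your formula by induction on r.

w_r = 3·2^r + 5·7^(r - 1)

Computing the first terms: w_1 = 11, w_2 = 47, w_3 = 269. This suggests w_r = 3·2^r + 5·7^(r - 1).
Base step (r = 1): the formula gives 11 = 11 = w_1.
Inductive step: suppose the statement holds for some i ≥ 1, so w_i = 3·2^i + 5·7^(i - 1).
Then w_{i+1} = 7·w_i - 15·2^i = 7·(3·2^i + 5·7^(i - 1)) - 15·2^i = 3·2^(i + 1) + 5·7^i = 3·2^(i+1) + 5·7^((i+1) - 1),
which is the claimed formula at r = i+1.
Hence, by induction on r, the claim holds for every r ≥ 1.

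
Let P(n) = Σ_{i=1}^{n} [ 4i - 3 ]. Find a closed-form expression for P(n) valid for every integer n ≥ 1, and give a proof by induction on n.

We claim P(n) = n(2n - 1) for all n ≥ 1.
Base case (n = 1): P(1) = 1, and the closed form gives 1. They agree.
Inductive step: assume the claim holds for n = i, so P(i) = i(2i - 1).
Then P(i+1) = P(i) + (4i + 1) = (i(2i - 1)) + (4i + 1).
Simplifying, P(i+1) = (i + 1)(2i + 1) = (i+1)(2(i+1) - 1),
which is the closed form with n = i+1.
This completes the induction.

P(n) = n(2n - 1)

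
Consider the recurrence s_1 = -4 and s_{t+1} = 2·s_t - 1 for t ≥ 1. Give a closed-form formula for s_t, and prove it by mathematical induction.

Computing the first terms: s_1 = -4, s_2 = -9, s_3 = -19. This suggests s_t = -5·2^(t - 1) + 1.
When t = 1: the formula gives -4 = -4 = s_1.
Suppose the result is true for t = r, so s_r = -5·2^(r - 1) + 1.
Then s_{r+1} = 2·s_r - 1 = 2·(-5·2^(r - 1) + 1) - 1 = -5·2^r + 1 = -5·2^((r+1) - 1) + 1,
which is the claimed formula at t = r+1.
This completes the induction.

s_t = -5·2^(t - 1) + 1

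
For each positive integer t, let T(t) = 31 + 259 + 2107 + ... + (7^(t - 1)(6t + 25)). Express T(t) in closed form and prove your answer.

We claim T(t) = 7^t(t + 4) - 4 for all t ≥ 1.
Base step (t = 1): T(1) = 31, and the closed form gives 31. They agree.
For the inductive step, assume it holds for an arbitrary i ≥ 1, so T(i) = 7^i(i + 4) - 4.
Then T(i+1) = T(i) + (7^i(6i + 31)) = (7^i(i + 4) - 4) + (7^i(6i + 31)).
Simplifying, T(i+1) = 7·7^i·i + 35·7^i - 4 = 7^(i+1)((i+1) + 4) - 4,
which is the closed form with t = i+1.
This completes the induction.

T(t) = 7^t(t + 4) - 4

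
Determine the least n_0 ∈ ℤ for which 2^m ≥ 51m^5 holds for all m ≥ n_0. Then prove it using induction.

At m = 30: 1073741824 < 1239300000, so the inequality fails and n_0 ≥ 31. We prove 2^m ≥ 51m^5 for all m ≥ 31.
Base step (m = 31): 2^m = 2147483648 and 51m^5 = 1460086701, so 2147483648 ≥ 1460086701.
Suppose the result is true for m = k, so 2^k ≥ 51k^5.
Then 2^(k + 1) = 2·(2^k) ≥ 2·(51k^5).
Also, for k ≥ 31 we have 2·(51k^5) ≥ 51(k+1)^5, since 2 ≥ (1 + 1/k)^5 for all k ≥ 31.
Combining, 2^(k + 1) ≥ 51(k+1)^5.
By induction, the statement is established for all m ≥ 31.
Hence the smallest such n_0 is 31.

n_0 = 31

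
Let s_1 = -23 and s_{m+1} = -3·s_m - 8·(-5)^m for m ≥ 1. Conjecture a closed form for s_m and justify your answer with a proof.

Computing the first terms: s_1 = -23, s_2 = 109, s_3 = -527. This suggests s_m = (-3)^m + 4(-5)^m.
Base case (m = 1): the formula gives -23 = -23 = s_1.
For the inductive step, assume it holds for an arbitrary k ≥ 1, so s_k = (-3)^k + 4(-5)^k.
Then s_{k+1} = -3·s_k - 8·(-5)^k = -3·((-3)^k + 4(-5)^k) - 8·(-5)^k = (-3)^(k + 1) + 4(-5)^(k + 1),
which is the claimed formula at m = k+1.
By the principle of mathematical induction, the result holds for all m ≥ 1.

s_m = (-3)^m + 4(-5)^m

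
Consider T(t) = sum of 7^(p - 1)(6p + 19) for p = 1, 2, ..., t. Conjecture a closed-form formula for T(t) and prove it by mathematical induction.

T(t) = 7^t(t + 3) - 3

We claim T(t) = 7^t(t + 3) - 3 for all t ≥ 1.
When t = 1: T(1) = 25, and the closed form gives 25. They agree.
Inductive step: suppose the statement holds for some p ≥ 1, so T(p) = 7^p(p + 3) - 3.
Then T(p+1) = T(p) + (7^p(6p + 25)) = (7^p(p + 3) - 3) + (7^p(6p + 25)).
Simplifying, T(p+1) = 7·7^p·p + 28·7^p - 3 = 7^(p+1)((p+1) + 3) - 3,
which is the closed form with t = p+1.
Hence, by induction on t, the claim holds for every t ≥ 1.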